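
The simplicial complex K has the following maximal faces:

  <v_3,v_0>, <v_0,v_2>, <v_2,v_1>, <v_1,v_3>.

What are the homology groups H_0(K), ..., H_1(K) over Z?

We work with the vertex ordering v_0 < v_1 < v_2 < v_3. The simplices of K, each written with vertices in increasing order, are:

  0-simplices (4): [v_0], [v_1], [v_2], [v_3]
  1-simplices (4): [v_0,v_2], [v_0,v_3], [v_1,v_2], [v_1,v_3]

giving chain groups C_0 ≅ Z^4, C_1 ≅ Z^4.

∂_1: C_1 → C_0 sends each edge [p,q] (with p < q) to q − p.
The resulting 4×4 matrix has rank 3, and its Smith normal form has invariant factors (1,1,1).

Reading off H_k = ker ∂_k / im ∂_{k+1}:

  H_0: rank C_0 − rank ∂_1 = 4 − 3 = 1, and the invariant factors of ∂_1 are all 1, so H_0 = Z.
  H_1: rank ker ∂_1 − rank ∂_2 = (4 − 3) − 0 = 1, and there is no ∂_2, so H_1 = Z.

(K is a triangulation of the circle S^1.)

H_0 ≅ Z,  H_1 ≅ Z.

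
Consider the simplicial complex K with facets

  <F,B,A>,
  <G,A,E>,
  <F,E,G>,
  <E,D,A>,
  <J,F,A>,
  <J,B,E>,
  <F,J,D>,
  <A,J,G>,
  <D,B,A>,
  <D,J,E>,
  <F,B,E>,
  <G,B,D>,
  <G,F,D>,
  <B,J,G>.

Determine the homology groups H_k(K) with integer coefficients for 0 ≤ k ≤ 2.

H_0 ≅ Z,  H_1 ≅ Z^2,  H_2 ≅ Z.

Order the vertices as A < B < D < E < F < G < J. Listing each simplex with vertices in this order, K has dimension 2 with simplices:

  0-simplices (7): A, B, D, E, F, G, J
  1-simplices (21): AB, AD, AE, AF, AG, AJ, BD, BE, BF, BG, BJ, DE, DF, DG, DJ, EF, EG, EJ, FG, FJ, GJ
  2-simplices (14): ABD, ABF, ADE, AEG, AFJ, AGJ, BDG, BEF, BEJ, BGJ, DEJ, DFG, DFJ, EFG

Hence C_0 ≅ Z^7, C_1 ≅ Z^21, C_2 ≅ Z^14.

The boundary map ∂_1: C_1 → C_0 sends each edge [p,q] (with p < q) to q − p. For instance
  ∂DF = F − D.
The 7×21 boundary matrix has rank 6 and Smith normal form diag(1,1,1,1,1,1).

The boundary map ∂_2: C_2 → C_1 sends each 2-simplex [p,q,r] to [q,r] − [p,r] + [p,q]. For instance
  ∂AEG = EG − AG + AE,
  ∂ABF = BF − AF + AB.
The resulting 21×14 matrix has rank 13, and its Smith normal form has invariant factors (1,1,1,1,1,1,1,1,1,1,1,1,1).

Now H_k = ker ∂_k / im ∂_{k+1}, so:

  H_0: rank C_0 − rank ∂_1 = 7 − 6 = 1, and the invariant factors of ∂_1 are all 1, so H_0 = Z.
  H_1: rank ker ∂_1 − rank ∂_2 = (21 − 6) − 13 = 2, and the invariant factors of ∂_2 are all 1, so H_1 = Z^2.
  H_2: rank ker ∂_2 − rank ∂_3 = (14 − 13) − 0 = 1, and there is no ∂_3, so H_2 = Z.

As a check, the Euler characteristic is 7 − 21 + 14 = 0, which agrees with 1 − 2 + 1 = 0.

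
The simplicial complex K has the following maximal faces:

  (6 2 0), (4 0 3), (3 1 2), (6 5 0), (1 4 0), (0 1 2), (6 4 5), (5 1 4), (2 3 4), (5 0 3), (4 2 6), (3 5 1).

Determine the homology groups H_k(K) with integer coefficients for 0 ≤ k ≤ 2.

H_0 ≅ Z,  H_1 ≅ Z_2,  H_2 = 0.

Take the total order 0 < 1 < 2 < 3 < 4 < 5 < 6 on the vertex set. Then K (dimension 2) consists of the simplices:

  0-simplices (7): [0], [1], [2], [3], [4], [5], [6]
  1-simplices (18): [0,1], [0,2], [0,3], [0,4], [0,5], [0,6], [1,2], [1,3], [1,4], [1,5], [2,3], [2,4], [2,6], [3,4], [3,5], [4,5], [4,6], [5,6]
  2-simplices (12): [0,1,2], [0,1,4], [0,2,6], [0,3,4], [0,3,5], [0,5,6], [1,2,3], [1,3,5], [1,4,5], [2,3,4], [2,4,6], [4,5,6]

giving chain groups C_0 ≅ Z^7, C_1 ≅ Z^18, C_2 ≅ Z^12.

Boundary ∂_1: C_1 → C_0 maps an edge to its endpoints' difference, ∂[p,q] = q − p. For instance
  ∂[4,5] = [5] − [4].
This gives a 7×18 integer matrix of rank 6; reducing to Smith normal form yields diagonal entries (1,1,1,1,1,1).

∂_2: C_2 → C_1 maps a triangle to the signed sum of its edges. For instance
  ∂[0,3,5] = [3,5] − [0,5] + [0,3],
  ∂[0,3,4] = [3,4] − [0,4] + [0,3].
This gives a 18×12 integer matrix of rank 12; reducing to Smith normal form yields diagonal entries (1,1,1,1,1,1,1,1,1,1,1,2).

Computing H_k = (kernel of ∂_k) / (image of ∂_{k+1}):

  H_0: rank C_0 − rank ∂_1 = 7 − 6 = 1, and the invariant factors of ∂_1 are all 1, so H_0 = Z.
  H_1: rank ker ∂_1 − rank ∂_2 = (18 − 6) − 12 = 0, and ∂_2 has invariant factor 2 > 1, so H_1 = Z_2.
  H_2: rank ker ∂_2 − rank ∂_3 = (12 − 12) − 0 = 0, and there is no ∂_3, so H_2 = 0.

(K is a triangulation of the real projective plane RP^2.)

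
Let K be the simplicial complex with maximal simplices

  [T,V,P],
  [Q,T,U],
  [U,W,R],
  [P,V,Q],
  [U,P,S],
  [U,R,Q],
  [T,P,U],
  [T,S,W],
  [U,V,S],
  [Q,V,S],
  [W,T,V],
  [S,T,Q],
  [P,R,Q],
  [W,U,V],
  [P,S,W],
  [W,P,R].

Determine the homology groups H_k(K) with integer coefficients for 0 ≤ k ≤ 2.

Fix the vertex order P < Q < R < S < T < U < V < W and write every simplex with vertices in increasing order. Then dim K = 2 and the simplices of K are:

  0-simplices (8): P, Q, R, S, T, U, V, W
  1-simplices (24): PQ, PR, PS, PT, PU, PV, PW, QR, QS, QT, QU, QV, RU, RW, ST, SU, SV, SW, TU, TV, TW, UV, UW, VW
  2-simplices (16): PQR, PQV, PRW, PSU, PSW, PTU, PTV, QRU, QST, QSV, QTU, RUW, STW, SUV, TVW, UVW

giving chain groups C_0 ≅ Z^8, C_1 ≅ Z^24, C_2 ≅ Z^16.

The boundary map ∂_1: C_1 → C_0 is given by ∂[p,q] = [q] − [p].
The resulting 8×24 matrix has rank 7, and its Smith normal form has invariant factors (1,1,1,1,1,1,1).

The boundary map ∂_2: C_2 → C_1 sends each 2-simplex [p,q,r] to [q,r] − [p,r] + [p,q]. For instance
  ∂UVW = VW − UW + UV,
  ∂QSV = SV − QV + QS.
The resulting 24×16 matrix has rank 15, and its Smith normal form has invariant factors (1,1,1,1,1,1,1,1,1,1,1,1,1,1,1).

From H_k ≅ ker(∂_k) / im(∂_{k+1}) we obtain:

  H_0: rank C_0 − rank ∂_1 = 8 − 7 = 1, and the invariant factors of ∂_1 are all 1, so H_0 ≅ Z.
  H_1: rank ker ∂_1 − rank ∂_2 = (24 − 7) − 15 = 2, and the invariant factors of ∂_2 are all 1, so H_1 ≅ Z^2.
  H_2: rank ker ∂_2 − rank ∂_3 = (16 − 15) − 0 = 1, and there is no ∂_3, so H_2 ≅ Z.

H_0 ≅ Z,  H_1 ≅ Z^2,  H_2 ≅ Z.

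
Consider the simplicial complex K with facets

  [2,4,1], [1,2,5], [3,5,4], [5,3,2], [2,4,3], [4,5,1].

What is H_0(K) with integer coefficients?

H_0 = Z.

Take the total order 1 < 2 < 3 < 4 < 5 on the vertex set. Then K (dimension 2) consists of the simplices:

  0-simplices (5): [1], [2], [3], [4], [5]
  1-simplices (9): [1,2], [1,4], [1,5], [2,3], [2,4], [2,5], [3,4], [3,5], [4,5]
  2-simplices (6): [1,2,4], [1,2,5], [1,4,5], [2,3,4], [2,3,5], [3,4,5]

so the chain groups are C_0 ≅ Z^5, C_1 ≅ Z^9, C_2 ≅ Z^6.

The boundary map ∂_1: C_1 → C_0 is given by ∂[p,q] = [q] − [p]. For instance
  ∂[1,5] = [5] − [1].
The 5×9 boundary matrix has rank 4 and Smith normal form diag(1,1,1,1).

∂_2: C_2 → C_1 acts by ∂[p,q,r] = [q,r] − [p,r] + [p,q]. For instance
  ∂[1,4,5] = [4,5] − [1,5] + [1,4],
  ∂[2,3,4] = [3,4] − [2,4] + [2,3].
This gives a 9×6 integer matrix of rank 5; reducing to Smith normal form yields diagonal entries (1,1,1,1,1).

From H_k ≅ ker(∂_k) / im(∂_{k+1}) we obtain:

  H_0: rank C_0 − rank ∂_1 = 5 − 4 = 1, and the invariant factors of ∂_1 are all 1, so H_0 ≅ Z.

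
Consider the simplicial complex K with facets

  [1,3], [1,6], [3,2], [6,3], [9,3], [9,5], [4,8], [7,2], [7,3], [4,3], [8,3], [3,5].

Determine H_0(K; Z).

H_0 ≅ Z.

Take the total order 1 < 2 < 3 < 4 < 5 < 6 < 7 < 8 < 9 on the vertex set. Then K (dimension 1) consists of the simplices:

  0-simplices (9): [1], [2], [3], [4], [5], [6], [7], [8], [9]
  1-simplices (12): [1,3], [1,6], [2,3], [2,7], [3,4], [3,5], [3,6], [3,7], [3,8], [3,9], [4,8], [5,9]

giving chain groups C_0 ≅ Z^9, C_1 ≅ Z^12.

∂_1: C_1 → C_0 is given by ∂[p,q] = [q] − [p]. For instance
  ∂[3,7] = [7] − [3].
The resulting 9×12 matrix has rank 8, and its Smith normal form has invariant factors (1,1,1,1,1,1,1,1).

From H_k ≅ ker(∂_k) / im(∂_{k+1}) we obtain:

  H_0: rank C_0 − rank ∂_1 = 9 − 8 = 1, and the invariant factors of ∂_1 are all 1, so H_0 ≅ Z.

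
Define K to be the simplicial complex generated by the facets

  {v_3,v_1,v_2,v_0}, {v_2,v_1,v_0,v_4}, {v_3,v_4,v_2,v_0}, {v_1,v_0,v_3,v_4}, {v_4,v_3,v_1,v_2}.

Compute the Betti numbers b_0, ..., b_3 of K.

b_0 = 1, b_1 = 0, b_2 = 0, b_3 = 1.

We work with the vertex ordering v_0 < v_1 < v_2 < v_3 < v_4. The simplices of K, each written with vertices in increasing order, are:

  0-simplices (5): [v_0], [v_1], [v_2], [v_3], [v_4]
  1-simplices (10): [v_0,v_1], [v_0,v_2], [v_0,v_3], [v_0,v_4], [v_1,v_2], [v_1,v_3], [v_1,v_4], [v_2,v_3], [v_2,v_4], [v_3,v_4]
  2-simplices (10): [v_0,v_1,v_2], [v_0,v_1,v_3], [v_0,v_1,v_4], [v_0,v_2,v_3], [v_0,v_2,v_4], [v_0,v_3,v_4], [v_1,v_2,v_3], [v_1,v_2,v_4], [v_1,v_3,v_4], [v_2,v_3,v_4]
  3-simplices (5): [v_0,v_1,v_2,v_3], [v_0,v_1,v_2,v_4], [v_0,v_1,v_3,v_4], [v_0,v_2,v_3,v_4], [v_1,v_2,v_3,v_4]

so the chain groups are C_0 ≅ Z^5, C_1 ≅ Z^10, C_2 ≅ Z^10, C_3 ≅ Z^5.

∂_1: C_1 → C_0 sends each edge [p,q] (with p < q) to q − p. For instance
  ∂[v_0,v_2] = [v_2] − [v_0].
The 5×10 boundary matrix has rank 4 and Smith normal form diag(1,1,1,1).

∂_2: C_2 → C_1 sends each 2-simplex [p,q,r] to [q,r] − [p,r] + [p,q]. For instance
  ∂[v_1,v_3,v_4] = [v_3,v_4] − [v_1,v_4] + [v_1,v_3],
  ∂[v_2,v_3,v_4] = [v_3,v_4] − [v_2,v_4] + [v_2,v_3].
The 10×10 boundary matrix has rank 6 and Smith normal form diag(1,1,1,1,1,1).

∂_3: C_3 → C_2 sends each 3-simplex σ to the alternating sum Σ_i (−1)^i (σ with its i-th vertex removed). For instance
  ∂[v_0,v_2,v_3,v_4] = [v_2,v_3,v_4] − [v_0,v_3,v_4] + [v_0,v_2,v_4] − [v_0,v_2,v_3],
  ∂[v_0,v_1,v_3,v_4] = [v_1,v_3,v_4] − [v_0,v_3,v_4] + [v_0,v_1,v_4] − [v_0,v_1,v_3].
This gives a 10×5 integer matrix of rank 4; reducing to Smith normal form yields diagonal entries (1,1,1,1).

Now H_k = ker ∂_k / im ∂_{k+1}, so:

  H_0: rank C_0 − rank ∂_1 = 5 − 4 = 1, and the invariant factors of ∂_1 are all 1, so H_0 = Z.
  H_1: rank ker ∂_1 − rank ∂_2 = (10 − 4) − 6 = 0, and the invariant factors of ∂_2 are all 1, so H_1 = 0.
  H_2: rank ker ∂_2 − rank ∂_3 = (10 − 6) − 4 = 0, and the invariant factors of ∂_3 are all 1, so H_2 = 0.
  H_3: rank ker ∂_3 − rank ∂_4 = (5 − 4) − 0 = 1, and there is no ∂_4, so H_3 = Z.

As a check, the Euler characteristic is 5 − 10 + 10 − 5 = 0, which agrees with 1 − 0 + 0 − 1 = 0.
(K is a triangulation of the 3-sphere S^3.)

Hence the Betti numbers are b_0 = 1, b_1 = 0, b_2 = 0, b_3 = 1.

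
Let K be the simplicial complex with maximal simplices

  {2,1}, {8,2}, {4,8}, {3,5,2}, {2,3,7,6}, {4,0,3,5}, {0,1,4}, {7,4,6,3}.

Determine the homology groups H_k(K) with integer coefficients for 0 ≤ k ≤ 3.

H_0 = Z,  H_1 = Z^2,  H_2 = 0,  H_3 = 0.

K has 9 vertices, 20 edges, 13 triangles, 3 3-simplices.
rank ∂_0 = 0, rank ∂_1 = 8 ⇒ b_0 = 9 − 0 − 8 = 1; all invariant factors of ∂_1 are 1 so no torsion. So H_0 = Z.
rank ∂_1 = 8, rank ∂_2 = 10 ⇒ b_1 = 20 − 8 − 10 = 2; all invariant factors of ∂_2 are 1 so no torsion. So H_1 = Z^2.
rank ∂_2 = 10, rank ∂_3 = 3 ⇒ b_2 = 13 − 10 − 3 = 0; all invariant factors of ∂_3 are 1 so no torsion. So H_2 = 0.
rank ∂_3 = 3, rank ∂_4 = 0 ⇒ b_3 = 3 − 3 − 0 = 0. So H_3 = 0.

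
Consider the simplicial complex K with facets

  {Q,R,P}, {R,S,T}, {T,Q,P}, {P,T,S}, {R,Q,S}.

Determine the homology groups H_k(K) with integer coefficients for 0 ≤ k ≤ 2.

H_0 = Z,  H_1 = Z,  H_2 = 0.

Take the total order P < Q < R < S < T on the vertex set. Then K (dimension 2) consists of the simplices:

  0-simplices (5): P, Q, R, S, T
  1-simplices (10): PQ, PR, PS, PT, QR, QS, QT, RS, RT, ST
  2-simplices (5): PQR, PQT, PST, QRS, RST

Hence C_0 ≅ Z^5, C_1 ≅ Z^10, C_2 ≅ Z^5.

Boundary ∂_1: C_1 → C_0 maps an edge to its endpoints' difference, ∂[p,q] = q − p. For instance
  ∂PS = S − P.
The 5×10 boundary matrix has rank 4 and Smith normal form diag(1,1,1,1).

Boundary ∂_2: C_2 → C_1 maps a triangle to the signed sum of its edges. For instance
  ∂PQR = QR − PR + PQ,
  ∂RST = ST − RT + RS.
The resulting 10×5 matrix has rank 5, and its Smith normal form has invariant factors (1,1,1,1,1).

Now H_k = ker ∂_k / im ∂_{k+1}, so:

  H_0: rank C_0 − rank ∂_1 = 5 − 4 = 1, and the invariant factors of ∂_1 are all 1, so H_0 ≅ Z.
  H_1: rank ker ∂_1 − rank ∂_2 = (10 − 4) − 5 = 1, and the invariant factors of ∂_2 are all 1, so H_1 ≅ Z.
  H_2: rank ker ∂_2 − rank ∂_3 = (5 − 5) − 0 = 0, and there is no ∂_3, so H_2 ≅ 0.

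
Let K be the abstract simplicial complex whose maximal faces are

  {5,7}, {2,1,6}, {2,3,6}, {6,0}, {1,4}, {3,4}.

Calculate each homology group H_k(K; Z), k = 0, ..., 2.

H_0 ≅ Z^2,  H_1 ≅ Z,  H_2 = 0.

Fix the vertex order 0 < 1 < 2 < 3 < 4 < 5 < 6 < 7 and write every simplex with vertices in increasing order. Then dim K = 2 and the simplices of K are:

  0-simplices (8): [0], [1], [2], [3], [4], [5], [6], [7]
  1-simplices (9): [0,6], [1,2], [1,4], [1,6], [2,3], [2,6], [3,4], [3,6], [5,7]
  2-simplices (2): [1,2,6], [2,3,6]

so the chain groups are C_0 ≅ Z^8, C_1 ≅ Z^9, C_2 ≅ Z^2.

The boundary map ∂_1: C_1 → C_0 is given by ∂[p,q] = [q] − [p].
As a 8×9 matrix over Z this has rank 6, with invariant factors (1,1,1,1,1,1).

Boundary ∂_2: C_2 → C_1 maps a triangle to the signed sum of its edges. For instance
  ∂[2,3,6] = [3,6] − [2,6] + [2,3],
  ∂[1,2,6] = [2,6] − [1,6] + [1,2].
The resulting 9×2 matrix has rank 2, and its Smith normal form has invariant factors (1,1).

From H_k ≅ ker(∂_k) / im(∂_{k+1}) we obtain:

  H_0: rank C_0 − rank ∂_1 = 8 − 6 = 2, and the invariant factors of ∂_1 are all 1, so H_0 = Z^2.
  H_1: rank ker ∂_1 − rank ∂_2 = (9 − 6) − 2 = 1, and the invariant factors of ∂_2 are all 1, so H_1 = Z.
  H_2: rank ker ∂_2 − rank ∂_3 = (2 − 2) − 0 = 0, and there is no ∂_3, so H_2 = 0.

As a check, the Euler characteristic is 8 − 9 + 2 = 1, which agrees with 2 − 1 + 0 = 1.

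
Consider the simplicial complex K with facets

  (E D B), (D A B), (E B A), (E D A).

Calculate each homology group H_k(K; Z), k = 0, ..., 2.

H_0 = Z,  H_1 = 0,  H_2 = Z.

Take the total order A < B < D < E on the vertex set. Then K (dimension 2) consists of the simplices:

  0-simplices (4): A, B, D, E
  1-simplices (6): AB, AD, AE, BD, BE, DE
  2-simplices (4): ABD, ABE, ADE, BDE

Hence C_0 ≅ Z^4, C_1 ≅ Z^6, C_2 ≅ Z^4.

Boundary ∂_1: C_1 → C_0 sends each edge [p,q] (with p < q) to q − p. For instance
  ∂AE = E − A.
The resulting 4×6 matrix has rank 3, and its Smith normal form has invariant factors (1,1,1).

∂_2: C_2 → C_1 sends each 2-simplex [p,q,r] to [q,r] − [p,r] + [p,q]. For instance
  ∂BDE = DE − BE + BD,
  ∂ABD = BD − AD + AB.
This gives a 6×4 integer matrix of rank 3; reducing to Smith normal form yields diagonal entries (1,1,1).

Computing H_k = (kernel of ∂_k) / (image of ∂_{k+1}):

  H_0: rank C_0 − rank ∂_1 = 4 − 3 = 1, and the invariant factors of ∂_1 are all 1, so H_0 = Z.
  H_1: rank ker ∂_1 − rank ∂_2 = (6 − 3) − 3 = 0, and the invariant factors of ∂_2 are all 1, so H_1 = 0.
  H_2: rank ker ∂_2 − rank ∂_3 = (4 − 3) − 0 = 1, and there is no ∂_3, so H_2 = Z.

As a check, the Euler characteristic is 4 − 6 + 4 = 2, which agrees with 1 − 0 + 1 = 2.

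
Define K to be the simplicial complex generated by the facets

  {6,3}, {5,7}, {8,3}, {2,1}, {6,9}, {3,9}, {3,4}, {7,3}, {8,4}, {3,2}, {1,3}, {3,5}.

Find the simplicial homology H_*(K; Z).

H_0 = Z,  H_1 = Z^4.

Order the vertices as 1 < 2 < 3 < 4 < 5 < 6 < 7 < 8 < 9. Listing each simplex with vertices in this order, K has dimension 1 with simplices:

  0-simplices (9): [1], [2], [3], [4], [5], [6], [7], [8], [9]
  1-simplices (12): [1,2], [1,3], [2,3], [3,4], [3,5], [3,6], [3,7], [3,8], [3,9], [4,8], [5,7], [6,9]

Hence C_0 ≅ Z^9, C_1 ≅ Z^12.

The boundary map ∂_1: C_1 → C_0 is given by ∂[p,q] = [q] − [p]. For instance
  ∂[3,6] = [6] − [3].
The resulting 9×12 matrix has rank 8, and its Smith normal form has invariant factors (1,1,1,1,1,1,1,1).

Computing H_k = (kernel of ∂_k) / (image of ∂_{k+1}):

  H_0: rank C_0 − rank ∂_1 = 9 − 8 = 1, and the invariant factors of ∂_1 are all 1, so H_0 = Z.
  H_1: rank ker ∂_1 − rank ∂_2 = (12 − 8) − 0 = 4, and there is no ∂_2, so H_1 = Z^4.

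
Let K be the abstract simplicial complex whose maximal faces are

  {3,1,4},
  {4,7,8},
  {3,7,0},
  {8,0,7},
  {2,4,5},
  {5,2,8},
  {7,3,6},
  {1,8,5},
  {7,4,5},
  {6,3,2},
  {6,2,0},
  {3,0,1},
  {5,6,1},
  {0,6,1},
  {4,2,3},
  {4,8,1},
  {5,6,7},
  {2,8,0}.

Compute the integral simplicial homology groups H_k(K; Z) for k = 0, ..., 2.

H_0 = Z,  H_1 = Z ⊕ Z_2,  H_2 = 0.

Take the total order 0 < 1 < 2 < 3 < 4 < 5 < 6 < 7 < 8 on the vertex set. Then K (dimension 2) consists of the simplices:

  0-simplices (9): [0], [1], [2], [3], [4], [5], [6], [7], [8]
  1-simplices (27): (27 of them)
  2-simplices (18): [0,1,3], [0,1,6], [0,2,6], [0,2,8], [0,3,7], [0,7,8], [1,3,4], [1,4,8], [1,5,6], [1,5,8], [2,3,4], [2,3,6], [2,4,5], [2,5,8], [3,6,7], [4,5,7], [4,7,8], [5,6,7]

Hence C_0 ≅ Z^9, C_1 ≅ Z^27, C_2 ≅ Z^18.

Boundary ∂_1: C_1 → C_0 is given by ∂[p,q] = [q] − [p]. For instance
  ∂[1,6] = [6] − [1].
The 9×27 boundary matrix has rank 8 and Smith normal form diag(1,1,1,1,1,1,1,1).

Boundary ∂_2: C_2 → C_1 sends each 2-simplex [p,q,r] to [q,r] − [p,r] + [p,q]. For instance
  ∂[2,4,5] = [4,5] − [2,5] + [2,4],
  ∂[1,5,8] = [5,8] − [1,8] + [1,5].
The resulting 27×18 matrix has rank 18, and its Smith normal form has invariant factors (1,1,1,1,1,1,1,1,1,1,1,1,1,1,1,1,1,2).

Reading off H_k = ker ∂_k / im ∂_{k+1}:

  H_0: rank C_0 − rank ∂_1 = 9 − 8 = 1, and the invariant factors of ∂_1 are all 1, so H_0 = Z.
  H_1: rank ker ∂_1 − rank ∂_2 = (27 − 8) − 18 = 1, and ∂_2 has invariant factor 2 > 1, so H_1 = Z ⊕ Z_2.
  H_2: rank ker ∂_2 − rank ∂_3 = (18 − 18) − 0 = 0, and there is no ∂_3, so H_2 = 0.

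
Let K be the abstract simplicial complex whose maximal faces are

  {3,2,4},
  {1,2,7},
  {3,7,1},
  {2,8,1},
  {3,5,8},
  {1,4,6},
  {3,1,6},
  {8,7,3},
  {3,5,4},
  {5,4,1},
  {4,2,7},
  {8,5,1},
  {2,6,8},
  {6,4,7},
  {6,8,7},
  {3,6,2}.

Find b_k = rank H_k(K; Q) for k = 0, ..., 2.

b_0 = 1, b_1 = 2, b_2 = 1.

Fix the vertex order 1 < 2 < 3 < 4 < 5 < 6 < 7 < 8 and write every simplex with vertices in increasing order. Then dim K = 2 and the simplices of K are:

  0-simplices (8): [1], [2], [3], [4], [5], [6], [7], [8]
  1-simplices (24): (24 of them)
  2-simplices (16): [1,2,7], [1,2,8], [1,3,6], [1,3,7], [1,4,5], [1,4,6], [1,5,8], [2,3,4], [2,3,6], [2,4,7], [2,6,8], [3,4,5], [3,5,8], [3,7,8], [4,6,7], [6,7,8]

giving chain groups C_0 ≅ Z^8, C_1 ≅ Z^24, C_2 ≅ Z^16.

∂_1: C_1 → C_0 is given by ∂[p,q] = [q] − [p].
This gives a 8×24 integer matrix of rank 7; reducing to Smith normal form yields diagonal entries (1,1,1,1,1,1,1).

The boundary map ∂_2: C_2 → C_1 sends each 2-simplex [p,q,r] to [q,r] − [p,r] + [p,q]. For instance
  ∂[1,2,8] = [2,8] − [1,8] + [1,2],
  ∂[1,2,7] = [2,7] − [1,7] + [1,2].
This gives a 24×16 integer matrix of rank 15; reducing to Smith normal form yields diagonal entries (1,1,1,1,1,1,1,1,1,1,1,1,1,1,1).

Now H_k = ker ∂_k / im ∂_{k+1}, so:

  H_0: rank C_0 − rank ∂_1 = 8 − 7 = 1, and the invariant factors of ∂_1 are all 1, so H_0 = Z.
  H_1: rank ker ∂_1 − rank ∂_2 = (24 − 7) − 15 = 2, and the invariant factors of ∂_2 are all 1, so H_1 = Z^2.
  H_2: rank ker ∂_2 − rank ∂_3 = (16 − 15) − 0 = 1, and there is no ∂_3, so H_2 = Z.

Hence the Betti numbers are b_0 = 1, b_1 = 2, b_2 = 1.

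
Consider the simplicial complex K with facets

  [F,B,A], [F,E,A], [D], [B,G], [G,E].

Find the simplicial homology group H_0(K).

H_0 ≅ Z^2.

K has 6 vertices, 7 edges, 2 triangles.
rank ∂_0 = 0, rank ∂_1 = 4 ⇒ b_0 = 6 − 0 − 4 = 2; all invariant factors of ∂_1 are 1 so no torsion. So H_0 ≅ Z^2.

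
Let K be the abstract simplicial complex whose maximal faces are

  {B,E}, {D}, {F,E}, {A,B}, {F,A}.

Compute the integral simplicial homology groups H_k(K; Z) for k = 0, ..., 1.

H_0 ≅ Z^2,  H_1 ≅ Z.

We work with the vertex ordering A < B < D < E < F. The simplices of K, each written with vertices in increasing order, are:

  0-simplices (5): A, B, D, E, F
  1-simplices (4): AB, AF, BE, EF

so the chain groups are C_0 ≅ Z^5, C_1 ≅ Z^4.

Boundary ∂_1: C_1 → C_0 maps an edge to its endpoints' difference, ∂[p,q] = q − p.
As a 5×4 matrix over Z this has rank 3, with invariant factors (1,1,1).

Computing H_k = (kernel of ∂_k) / (image of ∂_{k+1}):

  H_0: rank C_0 − rank ∂_1 = 5 − 3 = 2, and the invariant factors of ∂_1 are all 1, so H_0 = Z^2.
  H_1: rank ker ∂_1 − rank ∂_2 = (4 − 3) − 0 = 1, and there is no ∂_2, so H_1 = Z.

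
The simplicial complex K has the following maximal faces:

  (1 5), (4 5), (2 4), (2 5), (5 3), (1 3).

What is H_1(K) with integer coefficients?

K has 5 vertices, 6 edges.
rank ∂_1 = 4, rank ∂_2 = 0 ⇒ b_1 = 6 − 4 − 0 = 2. So H_1 ≅ Z^2.

H_1 ≅ Z^2.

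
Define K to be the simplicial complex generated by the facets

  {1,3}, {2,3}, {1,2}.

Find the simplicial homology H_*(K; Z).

H_0 = Z,  H_1 = Z.

Fix the vertex order 1 < 2 < 3 and write every simplex with vertices in increasing order. Then dim K = 1 and the simplices of K are:

  0-simplices (3): [1], [2], [3]
  1-simplices (3): [1,2], [1,3], [2,3]

giving chain groups C_0 ≅ Z^3, C_1 ≅ Z^3.

The boundary map ∂_1: C_1 → C_0 is given by ∂[p,q] = [q] − [p]. For instance
  ∂[1,2] = [2] − [1].
This gives a 3×3 integer matrix of rank 2; reducing to Smith normal form yields diagonal entries (1,1).

Now H_k = ker ∂_k / im ∂_{k+1}, so:

  H_0: rank C_0 − rank ∂_1 = 3 − 2 = 1, and the invariant factors of ∂_1 are all 1, so H_0 = Z.
  H_1: rank ker ∂_1 − rank ∂_2 = (3 − 2) − 0 = 1, and there is no ∂_2, so H_1 = Z.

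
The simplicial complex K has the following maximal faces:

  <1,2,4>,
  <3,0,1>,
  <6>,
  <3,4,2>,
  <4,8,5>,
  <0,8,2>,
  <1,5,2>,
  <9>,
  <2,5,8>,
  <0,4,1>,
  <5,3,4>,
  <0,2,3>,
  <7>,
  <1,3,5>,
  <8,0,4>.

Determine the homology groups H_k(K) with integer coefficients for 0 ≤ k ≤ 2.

Take the total order 0 < 1 < 2 < 3 < 4 < 5 < 6 < 7 < 8 < 9 on the vertex set. Then K (dimension 2) consists of the simplices:

  0-simplices (10): [0], [1], [2], [3], [4], [5], [6], [7], [8], [9]
  1-simplices (18): [0,1], [0,2], [0,3], [0,4], [0,8], [1,2], [1,3], [1,4], [1,5], [2,3], [2,4], [2,5], [2,8], [3,4], [3,5], [4,5], [4,8], [5,8]
  2-simplices (12): [0,1,3], [0,1,4], [0,2,3], [0,2,8], [0,4,8], [1,2,4], [1,2,5], [1,3,5], [2,3,4], [2,5,8], [3,4,5], [4,5,8]

giving chain groups C_0 ≅ Z^10, C_1 ≅ Z^18, C_2 ≅ Z^12.

Boundary ∂_1: C_1 → C_0 maps an edge to its endpoints' difference, ∂[p,q] = q − p.
This gives a 10×18 integer matrix of rank 6; reducing to Smith normal form yields diagonal entries (1,1,1,1,1,1).

Boundary ∂_2: C_2 → C_1 acts by ∂[p,q,r] = [q,r] − [p,r] + [p,q]. For instance
  ∂[3,4,5] = [4,5] − [3,5] + [3,4],
  ∂[0,1,3] = [1,3] − [0,3] + [0,1].
As a 18×12 matrix over Z this has rank 12, with invariant factors (1,1,1,1,1,1,1,1,1,1,1,2).

Reading off H_k = ker ∂_k / im ∂_{k+1}:

  H_0: rank C_0 − rank ∂_1 = 10 − 6 = 4, and the invariant factors of ∂_1 are all 1, so H_0 = Z^4.
  H_1: rank ker ∂_1 − rank ∂_2 = (18 − 6) − 12 = 0, and ∂_2 has invariant factor 2 > 1, so H_1 = Z/2.
  H_2: rank ker ∂_2 − rank ∂_3 = (12 − 12) − 0 = 0, and there is no ∂_3, so H_2 = 0.

(K is a triangulation of the disjoint union of the real projective plane RP^2 and a set of 3 points.)

H_0 ≅ Z^4,  H_1 ≅ Z/2,  H_2 = 0.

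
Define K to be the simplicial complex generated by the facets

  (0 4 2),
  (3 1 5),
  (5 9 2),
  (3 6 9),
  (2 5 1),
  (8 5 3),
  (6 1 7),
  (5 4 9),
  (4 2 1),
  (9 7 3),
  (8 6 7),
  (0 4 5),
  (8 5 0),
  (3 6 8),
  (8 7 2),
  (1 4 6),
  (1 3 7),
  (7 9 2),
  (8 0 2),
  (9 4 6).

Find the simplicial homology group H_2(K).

H_2 ≅ 0.

We work with the vertex ordering 0 < 1 < 2 < 3 < 4 < 5 < 6 < 7 < 8 < 9. The simplices of K, each written with vertices in increasing order, are:

  0-simplices (10): [0], [1], [2], [3], [4], [5], [6], [7], [8], [9]
  1-simplices (30): (30 of them)
  2-simplices (20): (20 of them)

so the chain groups are C_0 ≅ Z^10, C_1 ≅ Z^30, C_2 ≅ Z^20.

Boundary ∂_1: C_1 → C_0 sends each edge [p,q] (with p < q) to q − p.
This gives a 10×30 integer matrix of rank 9; reducing to Smith normal form yields diagonal entries (1,1,1,1,1,1,1,1,1).

The boundary map ∂_2: C_2 → C_1 acts by ∂[p,q,r] = [q,r] − [p,r] + [p,q]. For instance
  ∂[2,5,9] = [5,9] − [2,9] + [2,5],
  ∂[3,6,9] = [6,9] − [3,9] + [3,6].
This gives a 30×20 integer matrix of rank 20; reducing to Smith normal form yields diagonal entries (1,1,1,1,1,1,1,1,1,1,1,1,1,1,1,1,1,1,1,2).

Computing H_k = (kernel of ∂_k) / (image of ∂_{k+1}):

  H_2: rank ker ∂_2 − rank ∂_3 = (20 − 20) − 0 = 0, and there is no ∂_3, so H_2 = 0.

(K is a triangulation of the Klein bottle.)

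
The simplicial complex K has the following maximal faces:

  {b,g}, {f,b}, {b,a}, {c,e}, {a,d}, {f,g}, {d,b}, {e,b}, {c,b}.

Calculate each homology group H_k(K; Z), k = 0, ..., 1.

We work with the vertex ordering a < b < c < d < e < f < g. The simplices of K, each written with vertices in increasing order, are:

  0-simplices (7): a, b, c, d, e, f, g
  1-simplices (9): ab, ad, bc, bd, be, bf, bg, ce, fg

Hence C_0 ≅ Z^7, C_1 ≅ Z^9.

∂_1: C_1 → C_0 maps an edge to its endpoints' difference, ∂[p,q] = q − p. For instance
  ∂bc = c − b.
The resulting 7×9 matrix has rank 6, and its Smith normal form has invariant factors (1,1,1,1,1,1).

Computing H_k = (kernel of ∂_k) / (image of ∂_{k+1}):

  H_0: rank C_0 − rank ∂_1 = 7 − 6 = 1, and the invariant factors of ∂_1 are all 1, so H_0 ≅ Z.
  H_1: rank ker ∂_1 − rank ∂_2 = (9 − 6) − 0 = 3, and there is no ∂_2, so H_1 ≅ Z^3.

As a check, the Euler characteristic is 7 − 9 = -2, which agrees with 1 − 3 = -2.
(K is a triangulation of a wedge of 3 circles.)

H_0 = Z,  H_1 = Z^3.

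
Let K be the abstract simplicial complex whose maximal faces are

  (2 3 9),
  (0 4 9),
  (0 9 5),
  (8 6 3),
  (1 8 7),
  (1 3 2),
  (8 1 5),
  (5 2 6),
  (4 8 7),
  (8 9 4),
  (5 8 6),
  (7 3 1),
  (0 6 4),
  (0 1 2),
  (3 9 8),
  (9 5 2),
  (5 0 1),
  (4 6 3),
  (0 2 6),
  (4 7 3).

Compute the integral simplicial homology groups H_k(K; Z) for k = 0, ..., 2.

Take the total order 0 < 1 < 2 < 3 < 4 < 5 < 6 < 7 < 8 < 9 on the vertex set. Then K (dimension 2) consists of the simplices:

  0-simplices (10): [0], [1], [2], [3], [4], [5], [6], [7], [8], [9]
  1-simplices (30): (30 of them)
  2-simplices (20): (20 of them)

giving chain groups C_0 ≅ Z^10, C_1 ≅ Z^30, C_2 ≅ Z^20.

∂_1: C_1 → C_0 sends each edge [p,q] (with p < q) to q − p.
As a 10×30 matrix over Z this has rank 9, with invariant factors (1,1,1,1,1,1,1,1,1).

The boundary map ∂_2: C_2 → C_1 sends each 2-simplex [p,q,r] to [q,r] − [p,r] + [p,q]. For instance
  ∂[0,4,6] = [4,6] − [0,6] + [0,4],
  ∂[1,7,8] = [7,8] − [1,8] + [1,7].
As a 30×20 matrix over Z this has rank 20, with invariant factors (1,1,1,1,1,1,1,1,1,1,1,1,1,1,1,1,1,1,1,2).

Reading off H_k = ker ∂_k / im ∂_{k+1}:

  H_0: rank C_0 − rank ∂_1 = 10 − 9 = 1, and the invariant factors of ∂_1 are all 1, so H_0 ≅ Z.
  H_1: rank ker ∂_1 − rank ∂_2 = (30 − 9) − 20 = 1, and ∂_2 has invariant factor 2 > 1, so H_1 ≅ Z ⊕ Z/2Z.
  H_2: rank ker ∂_2 − rank ∂_3 = (20 − 20) − 0 = 0, and there is no ∂_3, so H_2 ≅ 0.

H_0 ≅ Z,  H_1 ≅ Z ⊕ Z/2Z,  H_2 = 0.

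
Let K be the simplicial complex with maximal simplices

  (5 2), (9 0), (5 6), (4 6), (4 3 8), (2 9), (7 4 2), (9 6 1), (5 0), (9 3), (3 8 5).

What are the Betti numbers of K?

We work with the vertex ordering 0 < 1 < 2 < 3 < 4 < 5 < 6 < 7 < 8 < 9. The simplices of K, each written with vertices in increasing order, are:

  0-simplices (10): [0], [1], [2], [3], [4], [5], [6], [7], [8], [9]
  1-simplices (18): [0,5], [0,9], [1,6], [1,9], [2,4], [2,5], [2,7], [2,9], [3,4], [3,5], [3,8], [3,9], [4,6], [4,7], [4,8], [5,6], [5,8], [6,9]
  2-simplices (4): [1,6,9], [2,4,7], [3,4,8], [3,5,8]

so the chain groups are C_0 ≅ Z^10, C_1 ≅ Z^18, C_2 ≅ Z^4.

∂_1: C_1 → C_0 is given by ∂[p,q] = [q] − [p].
The resulting 10×18 matrix has rank 9, and its Smith normal form has invariant factors (1,1,1,1,1,1,1,1,1).

Boundary ∂_2: C_2 → C_1 maps a triangle to the signed sum of its edges. For instance
  ∂[1,6,9] = [6,9] − [1,9] + [1,6],
  ∂[3,4,8] = [4,8] − [3,8] + [3,4].
The 18×4 boundary matrix has rank 4 and Smith normal form diag(1,1,1,1).

From H_k ≅ ker(∂_k) / im(∂_{k+1}) we obtain:

  H_0: rank C_0 − rank ∂_1 = 10 − 9 = 1, and the invariant factors of ∂_1 are all 1, so H_0 = Z.
  H_1: rank ker ∂_1 − rank ∂_2 = (18 − 9) − 4 = 5, and the invariant factors of ∂_2 are all 1, so H_1 = Z^5.
  H_2: rank ker ∂_2 − rank ∂_3 = (4 − 4) − 0 = 0, and there is no ∂_3, so H_2 = 0.

Hence the Betti numbers are b_0 = 1, b_1 = 5, b_2 = 0.

b_0 = 1, b_1 = 5, b_2 = 0.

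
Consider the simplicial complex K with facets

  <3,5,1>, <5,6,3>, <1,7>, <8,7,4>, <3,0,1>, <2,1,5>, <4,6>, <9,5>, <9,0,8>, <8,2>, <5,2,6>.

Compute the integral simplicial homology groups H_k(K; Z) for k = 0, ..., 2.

Order the vertices as 0 < 1 < 2 < 3 < 4 < 5 < 6 < 7 < 8 < 9. Listing each simplex with vertices in this order, K has dimension 2 with simplices:

  0-simplices (10): [0], [1], [2], [3], [4], [5], [6], [7], [8], [9]
  1-simplices (20): [0,1], [0,3], [0,8], [0,9], [1,2], [1,3], [1,5], [1,7], [2,5], [2,6], [2,8], [3,5], [3,6], [4,6], [4,7], [4,8], [5,6], [5,9], [7,8], [8,9]
  2-simplices (7): [0,1,3], [0,8,9], [1,2,5], [1,3,5], [2,5,6], [3,5,6], [4,7,8]

so the chain groups are C_0 ≅ Z^10, C_1 ≅ Z^20, C_2 ≅ Z^7.

Boundary ∂_1: C_1 → C_0 maps an edge to its endpoints' difference, ∂[p,q] = q − p. For instance
  ∂[2,6] = [6] − [2].
The 10×20 boundary matrix has rank 9 and Smith normal form diag(1,1,1,1,1,1,1,1,1).

Boundary ∂_2: C_2 → C_1 acts by ∂[p,q,r] = [q,r] − [p,r] + [p,q]. For instance
  ∂[0,8,9] = [8,9] − [0,9] + [0,8],
  ∂[1,3,5] = [3,5] − [1,5] + [1,3].
The 20×7 boundary matrix has rank 7 and Smith normal form diag(1,1,1,1,1,1,1).

Now H_k = ker ∂_k / im ∂_{k+1}, so:

  H_0: rank C_0 − rank ∂_1 = 10 − 9 = 1, and the invariant factors of ∂_1 are all 1, so H_0 ≅ Z.
  H_1: rank ker ∂_1 − rank ∂_2 = (20 − 9) − 7 = 4, and the invariant factors of ∂_2 are all 1, so H_1 ≅ Z^4.
  H_2: rank ker ∂_2 − rank ∂_3 = (7 − 7) − 0 = 0, and there is no ∂_3, so H_2 ≅ 0.

H_0 ≅ Z,  H_1 ≅ Z^4,  H_2 = 0.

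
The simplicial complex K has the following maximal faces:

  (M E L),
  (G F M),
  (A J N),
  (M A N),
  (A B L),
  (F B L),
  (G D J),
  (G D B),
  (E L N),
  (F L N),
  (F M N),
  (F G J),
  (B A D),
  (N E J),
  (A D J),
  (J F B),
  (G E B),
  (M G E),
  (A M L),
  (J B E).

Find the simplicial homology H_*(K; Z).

K has 10 vertices, 30 edges, 20 triangles.
rank ∂_0 = 0, rank ∂_1 = 9 ⇒ b_0 = 10 − 0 − 9 = 1; all invariant factors of ∂_1 are 1 so no torsion. So H_0 ≅ Z.
rank ∂_1 = 9, rank ∂_2 = 20 ⇒ b_1 = 30 − 9 − 20 = 1; ∂_2 has invariant factor(s) [2] giving torsion. So H_1 ≅ Z ⊕ Z/2.
rank ∂_2 = 20, rank ∂_3 = 0 ⇒ b_2 = 20 − 20 − 0 = 0. So H_2 ≅ 0.

H_0 ≅ Z,  H_1 ≅ Z ⊕ Z/2,  H_2 = 0.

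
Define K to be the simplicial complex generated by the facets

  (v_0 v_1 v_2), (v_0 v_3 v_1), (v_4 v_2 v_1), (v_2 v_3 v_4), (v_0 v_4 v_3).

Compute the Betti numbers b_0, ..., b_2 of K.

b_0 = 1, b_1 = 1, b_2 = 0.

We work with the vertex ordering v_0 < v_1 < v_2 < v_3 < v_4. The simplices of K, each written with vertices in increasing order, are:

  0-simplices (5): [v_0], [v_1], [v_2], [v_3], [v_4]
  1-simplices (10): [v_0,v_1], [v_0,v_2], [v_0,v_3], [v_0,v_4], [v_1,v_2], [v_1,v_3], [v_1,v_4], [v_2,v_3], [v_2,v_4], [v_3,v_4]
  2-simplices (5): [v_0,v_1,v_2], [v_0,v_1,v_3], [v_0,v_3,v_4], [v_1,v_2,v_4], [v_2,v_3,v_4]

giving chain groups C_0 ≅ Z^5, C_1 ≅ Z^10, C_2 ≅ Z^5.

∂_1: C_1 → C_0 maps an edge to its endpoints' difference, ∂[p,q] = q − p. For instance
  ∂[v_1,v_3] = [v_3] − [v_1].
The resulting 5×10 matrix has rank 4, and its Smith normal form has invariant factors (1,1,1,1).

∂_2: C_2 → C_1 sends each 2-simplex [p,q,r] to [q,r] − [p,r] + [p,q]. For instance
  ∂[v_2,v_3,v_4] = [v_3,v_4] − [v_2,v_4] + [v_2,v_3],
  ∂[v_0,v_1,v_2] = [v_1,v_2] − [v_0,v_2] + [v_0,v_1].
As a 10×5 matrix over Z this has rank 5, with invariant factors (1,1,1,1,1).

Reading off H_k = ker ∂_k / im ∂_{k+1}:

  H_0: rank C_0 − rank ∂_1 = 5 − 4 = 1, and the invariant factors of ∂_1 are all 1, so H_0 ≅ Z.
  H_1: rank ker ∂_1 − rank ∂_2 = (10 − 4) − 5 = 1, and the invariant factors of ∂_2 are all 1, so H_1 ≅ Z.
  H_2: rank ker ∂_2 − rank ∂_3 = (5 − 5) − 0 = 0, and there is no ∂_3, so H_2 ≅ 0.

As a check, the Euler characteristic is 5 − 10 + 5 = 0, which agrees with 1 − 1 + 0 = 0.
(K is a triangulation of the Möbius band.)

Hence the Betti numbers are b_0 = 1, b_1 = 1, b_2 = 0.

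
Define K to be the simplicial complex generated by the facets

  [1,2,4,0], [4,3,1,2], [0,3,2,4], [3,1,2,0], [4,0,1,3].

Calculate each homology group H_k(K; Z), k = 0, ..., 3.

K has 5 vertices, 10 edges, 10 triangles, 5 3-simplices.
rank ∂_0 = 0, rank ∂_1 = 4 ⇒ b_0 = 5 − 0 − 4 = 1; all invariant factors of ∂_1 are 1 so no torsion. So H_0 = Z.
rank ∂_1 = 4, rank ∂_2 = 6 ⇒ b_1 = 10 − 4 − 6 = 0; all invariant factors of ∂_2 are 1 so no torsion. So H_1 = 0.
rank ∂_2 = 6, rank ∂_3 = 4 ⇒ b_2 = 10 − 6 − 4 = 0; all invariant factors of ∂_3 are 1 so no torsion. So H_2 = 0.
rank ∂_3 = 4, rank ∂_4 = 0 ⇒ b_3 = 5 − 4 − 0 = 1. So H_3 = Z.

H_0 = Z,  H_1 = 0,  H_2 = 0,  H_3 = Z.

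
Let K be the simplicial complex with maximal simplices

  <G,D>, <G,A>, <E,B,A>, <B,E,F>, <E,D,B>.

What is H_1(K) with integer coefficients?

We work with the vertex ordering A < B < D < E < F < G. The simplices of K, each written with vertices in increasing order, are:

  0-simplices (6): A, B, D, E, F, G
  1-simplices (9): AB, AE, AG, BD, BE, BF, DE, DG, EF
  2-simplices (3): ABE, BDE, BEF

Hence C_0 ≅ Z^6, C_1 ≅ Z^9, C_2 ≅ Z^3.

∂_1: C_1 → C_0 maps an edge to its endpoints' difference, ∂[p,q] = q − p.
The resulting 6×9 matrix has rank 5, and its Smith normal form has invariant factors (1,1,1,1,1).

The boundary map ∂_2: C_2 → C_1 acts by ∂[p,q,r] = [q,r] − [p,r] + [p,q]. For instance
  ∂ABE = BE − AE + AB,
  ∂BEF = EF − BF + BE.
This gives a 9×3 integer matrix of rank 3; reducing to Smith normal form yields diagonal entries (1,1,1).

Now H_k = ker ∂_k / im ∂_{k+1}, so:

  H_1: rank ker ∂_1 − rank ∂_2 = (9 − 5) − 3 = 1, and the invariant factors of ∂_2 are all 1, so H_1 = Z.

H_1 ≅ Z.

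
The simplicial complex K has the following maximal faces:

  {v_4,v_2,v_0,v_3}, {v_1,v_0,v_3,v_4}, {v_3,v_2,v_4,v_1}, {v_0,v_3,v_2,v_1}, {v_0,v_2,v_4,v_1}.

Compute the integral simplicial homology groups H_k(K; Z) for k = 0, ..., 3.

H_0 = Z,  H_1 = 0,  H_2 = 0,  H_3 = Z.

K has 5 vertices, 10 edges, 10 triangles, 5 3-simplices.
rank ∂_0 = 0, rank ∂_1 = 4 ⇒ b_0 = 5 − 0 − 4 = 1; all invariant factors of ∂_1 are 1 so no torsion. So H_0 ≅ Z.
rank ∂_1 = 4, rank ∂_2 = 6 ⇒ b_1 = 10 − 4 − 6 = 0; all invariant factors of ∂_2 are 1 so no torsion. So H_1 ≅ 0.
rank ∂_2 = 6, rank ∂_3 = 4 ⇒ b_2 = 10 − 6 − 4 = 0; all invariant factors of ∂_3 are 1 so no torsion. So H_2 ≅ 0.
rank ∂_3 = 4, rank ∂_4 = 0 ⇒ b_3 = 5 − 4 − 0 = 1. So H_3 ≅ Z.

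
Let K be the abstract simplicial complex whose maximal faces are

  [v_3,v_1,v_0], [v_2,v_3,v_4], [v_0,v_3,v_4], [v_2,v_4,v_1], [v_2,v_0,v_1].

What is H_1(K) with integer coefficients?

H_1 ≅ Z.

K has 5 vertices, 10 edges, 5 triangles.
rank ∂_1 = 4, rank ∂_2 = 5 ⇒ b_1 = 10 − 4 − 5 = 1; all invariant factors of ∂_2 are 1 so no torsion. So H_1 = Z.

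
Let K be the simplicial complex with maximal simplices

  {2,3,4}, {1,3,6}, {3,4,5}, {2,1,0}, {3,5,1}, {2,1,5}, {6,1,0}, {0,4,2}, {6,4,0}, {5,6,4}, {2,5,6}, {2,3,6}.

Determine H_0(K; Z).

H_0 = Z.

Take the total order 0 < 1 < 2 < 3 < 4 < 5 < 6 on the vertex set. Then K (dimension 2) consists of the simplices:

  0-simplices (7): [0], [1], [2], [3], [4], [5], [6]
  1-simplices (18): [0,1], [0,2], [0,4], [0,6], [1,2], [1,3], [1,5], [1,6], [2,3], [2,4], [2,5], [2,6], [3,4], [3,5], [3,6], [4,5], [4,6], [5,6]
  2-simplices (12): [0,1,2], [0,1,6], [0,2,4], [0,4,6], [1,2,5], [1,3,5], [1,3,6], [2,3,4], [2,3,6], [2,5,6], [3,4,5], [4,5,6]

so the chain groups are C_0 ≅ Z^7, C_1 ≅ Z^18, C_2 ≅ Z^12.

∂_1: C_1 → C_0 sends each edge [p,q] (with p < q) to q − p. For instance
  ∂[0,1] = [1] − [0].
The resulting 7×18 matrix has rank 6, and its Smith normal form has invariant factors (1,1,1,1,1,1).

∂_2: C_2 → C_1 maps a triangle to the signed sum of its edges. For instance
  ∂[4,5,6] = [5,6] − [4,6] + [4,5],
  ∂[2,3,4] = [3,4] − [2,4] + [2,3].
The 18×12 boundary matrix has rank 12 and Smith normal form diag(1,1,1,1,1,1,1,1,1,1,1,2).

Computing H_k = (kernel of ∂_k) / (image of ∂_{k+1}):

  H_0: rank C_0 − rank ∂_1 = 7 − 6 = 1, and the invariant factors of ∂_1 are all 1, so H_0 ≅ Z.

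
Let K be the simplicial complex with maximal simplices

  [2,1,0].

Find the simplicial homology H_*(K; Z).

H_0 ≅ Z,  H_1 = 0,  H_2 = 0.

Order the vertices as 0 < 1 < 2. Listing each simplex with vertices in this order, K has dimension 2 with simplices:

  0-simplices (3): [0], [1], [2]
  1-simplices (3): [0,1], [0,2], [1,2]
  2-simplices (1): [0,1,2]

Hence C_0 ≅ Z^3, C_1 ≅ Z^3, C_2 ≅ Z^1.

The boundary map ∂_1: C_1 → C_0 is given by ∂[p,q] = [q] − [p].
The resulting 3×3 matrix has rank 2, and its Smith normal form has invariant factors (1,1).

The boundary map ∂_2: C_2 → C_1 acts by ∂[p,q,r] = [q,r] − [p,r] + [p,q]. For instance
  ∂[0,1,2] = [1,2] − [0,2] + [0,1].
The resulting 3×1 matrix has rank 1, and its Smith normal form has invariant factors (1).

Computing H_k = (kernel of ∂_k) / (image of ∂_{k+1}):

  H_0: rank C_0 − rank ∂_1 = 3 − 2 = 1, and the invariant factors of ∂_1 are all 1, so H_0 = Z.
  H_1: rank ker ∂_1 − rank ∂_2 = (3 − 2) − 1 = 0, and the invariant factors of ∂_2 are all 1, so H_1 = 0.
  H_2: rank ker ∂_2 − rank ∂_3 = (1 − 1) − 0 = 0, and there is no ∂_3, so H_2 = 0.

As a check, the Euler characteristic is 3 − 3 + 1 = 1, which agrees with 1 − 0 + 0 = 1.
(K is a triangulation of the 2-simplex.)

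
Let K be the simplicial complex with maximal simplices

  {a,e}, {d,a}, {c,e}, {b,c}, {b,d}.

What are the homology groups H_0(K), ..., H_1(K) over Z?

Fix the vertex order a < b < c < d < e and write every simplex with vertices in increasing order. Then dim K = 1 and the simplices of K are:

  0-simplices (5): a, b, c, d, e
  1-simplices (5): ad, ae, bc, bd, ce

giving chain groups C_0 ≅ Z^5, C_1 ≅ Z^5.

Boundary ∂_1: C_1 → C_0 maps an edge to its endpoints' difference, ∂[p,q] = q − p. For instance
  ∂ce = e − c.
As a 5×5 matrix over Z this has rank 4, with invariant factors (1,1,1,1).

From H_k ≅ ker(∂_k) / im(∂_{k+1}) we obtain:

  H_0: rank C_0 − rank ∂_1 = 5 − 4 = 1, and the invariant factors of ∂_1 are all 1, so H_0 ≅ Z.
  H_1: rank ker ∂_1 − rank ∂_2 = (5 − 4) − 0 = 1, and there is no ∂_2, so H_1 ≅ Z.

(K is a triangulation of the circle S^1.)

H_0 ≅ Z,  H_1 ≅ Z.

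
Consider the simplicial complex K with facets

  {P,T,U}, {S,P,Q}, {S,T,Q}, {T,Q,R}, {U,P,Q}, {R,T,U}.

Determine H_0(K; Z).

Order the vertices as P < Q < R < S < T < U. Listing each simplex with vertices in this order, K has dimension 2 with simplices:

  0-simplices (6): P, Q, R, S, T, U
  1-simplices (12): PQ, PS, PT, PU, QR, QS, QT, QU, RT, RU, ST, TU
  2-simplices (6): PQS, PQU, PTU, QRT, QST, RTU

giving chain groups C_0 ≅ Z^6, C_1 ≅ Z^12, C_2 ≅ Z^6.

The boundary map ∂_1: C_1 → C_0 sends each edge [p,q] (with p < q) to q − p.
The 6×12 boundary matrix has rank 5 and Smith normal form diag(1,1,1,1,1).

The boundary map ∂_2: C_2 → C_1 sends each 2-simplex [p,q,r] to [q,r] − [p,r] + [p,q]. For instance
  ∂QRT = RT − QT + QR,
  ∂PQS = QS − PS + PQ.
The 12×6 boundary matrix has rank 6 and Smith normal form diag(1,1,1,1,1,1).

Reading off H_k = ker ∂_k / im ∂_{k+1}:

  H_0: rank C_0 − rank ∂_1 = 6 − 5 = 1, and the invariant factors of ∂_1 are all 1, so H_0 ≅ Z.

(K is a triangulation of the cylinder S^1 x I.)

H_0 ≅ Z.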